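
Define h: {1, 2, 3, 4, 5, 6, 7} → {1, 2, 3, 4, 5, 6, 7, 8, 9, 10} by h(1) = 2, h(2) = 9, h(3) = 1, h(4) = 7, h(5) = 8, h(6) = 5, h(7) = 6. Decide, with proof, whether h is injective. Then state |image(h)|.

The values h(1), …, h(7) are 2, 9, 1, 7, 8, 5, 6 — all distinct.
So h(u) = h(v) only when u = v, and h is injective.
The image of h is {1, 2, 5, 6, 7, 8, 9}, which has 7 elements.

7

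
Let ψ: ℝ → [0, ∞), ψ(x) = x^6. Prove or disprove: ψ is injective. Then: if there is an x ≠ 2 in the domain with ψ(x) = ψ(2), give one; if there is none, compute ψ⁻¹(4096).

-2

ψ(2) = 64 = (−2)^6 = ψ(−2) (since 6 is even), with 2 ≠ −2. So ψ is not injective.
For the follow-up, such an x exists: taking x = −2 ∈ ℝ gives ψ(−2) = 64 = ψ(2) with −2 ≠ 2.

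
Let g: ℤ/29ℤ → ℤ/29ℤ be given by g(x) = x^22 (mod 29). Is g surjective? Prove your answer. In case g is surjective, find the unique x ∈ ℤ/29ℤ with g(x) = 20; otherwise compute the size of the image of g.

g(14): Repeated squaring mod 29: 14^1 ≡ 14, 14^2 ≡ 14² = 196 ≡ 22, 14^4 ≡ 22² = 484 ≡ 20, 14^8 ≡ 20² = 400 ≡ 23, 14^16 ≡ 23² = 529 ≡ 7. Since 22 = 16 + 4 + 2, 14^22 ≡ 7·20·22: 7·20 = 140 ≡ 24, then 24·22 = 528 ≡ 6. So 14^22 ≡ 6 (mod 29).
g(15): Repeated squaring mod 29: 15^1 ≡ 15, 15^2 ≡ 15² = 225 ≡ 22, 15^4 ≡ 22² = 484 ≡ 20, 15^8 ≡ 20² = 400 ≡ 23, 15^16 ≡ 23² = 529 ≡ 7. Since 22 = 16 + 4 + 2, 15^22 ≡ 7·20·22: 7·20 = 140 ≡ 24, then 24·22 = 528 ≡ 6. So 15^22 ≡ 6 (mod 29).
So g(14) = g(15) = 6 while 14 ≠ 15, so g is not injective.
A non-injective map from the 29-element set ℤ/29ℤ to itself takes at most 28 distinct values, so it cannot be surjective. Thus g is not surjective.
Since g is not surjective, we determine |image(g)|. Computing x^22 mod 29 for each x (by repeated squaring, reducing mod 29 at every step), the values g(0), g(1), …, g(28) are: 0, 1, 5, 22, 25, 24, 23, 7, 9, 20, 4, 13, 28, 16, 6, 6, 16, 28, 13, 4, 20, 9, 7, 23, 24, 25, 22, 5, 1.
The distinct values are {0, 1, 4, 5, 6, 7, 9, 13, 16, 20, 22, 23, 24, 25, 28}; there are 15 of them.

15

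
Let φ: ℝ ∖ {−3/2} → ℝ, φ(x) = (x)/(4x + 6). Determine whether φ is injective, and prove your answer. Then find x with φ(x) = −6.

Suppose φ(a) = φ(b). Cross-multiplying: (a)(4b + 6) = (b)(4a + 6).
Expanding both sides and cancelling the symmetric terms leaves 6·(a − b) = 0. Since 6 ≠ 0, a = b. Hence φ is injective.
Solving φ(x) = −6: cross-multiplying gives x = −6(4x + 6), which rearranges to 25x = −36, so x = −36/25.

-36/25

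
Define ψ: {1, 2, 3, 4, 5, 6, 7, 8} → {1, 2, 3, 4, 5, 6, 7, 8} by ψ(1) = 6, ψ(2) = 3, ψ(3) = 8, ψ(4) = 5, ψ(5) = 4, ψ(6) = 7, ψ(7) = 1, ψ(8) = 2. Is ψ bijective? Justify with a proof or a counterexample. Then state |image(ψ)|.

8

The values 6, 3, 8, 5, 4, 7, 1, 2 are a permutation of {1, 2, 3, 4, 5, 6, 7, 8}: each element appears exactly once.
So ψ is injective and surjective, hence bijective.
The image of ψ is {1, 2, 3, 4, 5, 6, 7, 8}, which has 8 elements.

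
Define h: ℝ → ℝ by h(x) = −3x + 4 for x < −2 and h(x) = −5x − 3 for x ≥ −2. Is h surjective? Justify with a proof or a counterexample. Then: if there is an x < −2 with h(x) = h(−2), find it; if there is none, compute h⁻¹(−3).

0

Both pieces are strictly decreasing (slopes −3 and −5), so each is injective on its own interval.
The left piece maps (−∞, −2) onto (10, ∞); the right piece maps [−2, ∞) onto (−∞, 7].
The union (10, ∞) ∪ (−∞, 7] omits the interval between 10 and 7; in particular 10 has no preimage. So h is not surjective.
Because the two images are disjoint, no x < −2 has h(x) = h(−2), so we compute h⁻¹(−3): −3 lies in (−∞, 7], so solve −5x − 3 = −3: x = (−3 + 3)/(−5) = 0.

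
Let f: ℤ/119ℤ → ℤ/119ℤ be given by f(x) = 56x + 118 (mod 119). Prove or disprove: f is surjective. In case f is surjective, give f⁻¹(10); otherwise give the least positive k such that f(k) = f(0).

Since gcd(56, 119) = 7, we have 56x ≡ 0 (mod 7) for all x, so f(x) ≡ 6 (mod 7).
But 0 ≢ 6 (mod 7), so 0 ∈ ℤ/119ℤ has no preimage. So f is not surjective.
Since f is not surjective, we find the least positive k with f(k) = f(0): this means 56k ≡ 0 (mod 119), i.e. 119 ∣ 56k. Since gcd(56, 119) = 7, dividing through by 7 this holds exactly when 17 ∣ 8k, and as gcd(8, 17) = 1, exactly when 17 ∣ k.
The smallest positive such k is 17.

17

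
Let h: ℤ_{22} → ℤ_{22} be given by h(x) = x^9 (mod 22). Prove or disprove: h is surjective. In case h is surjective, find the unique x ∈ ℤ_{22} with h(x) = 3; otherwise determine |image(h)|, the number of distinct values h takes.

Computing x^9 mod 22 for each x (by repeated squaring, reducing mod 22 at every step), the values h(0), h(1), …, h(21) are: 0, 1, 6, 15, 14, 9, 2, 19, 18, 5, 10, 11, 12, 17, 4, 3, 20, 13, 8, 7, 16, 21.
Every element of ℤ_{22} appears exactly once in this list, so h is a bijection, and in particular surjective.
Since h is surjective, we read off the preimage of 3 from the same table: h(15) = 3, so h⁻¹(3) = 15.

15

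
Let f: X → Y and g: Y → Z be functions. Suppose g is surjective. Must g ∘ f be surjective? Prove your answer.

not surjective

No. Take X = {1}, Y = Z = {1, 2, 3, 4, 5}, f(1) = 1, and g = identity (surjective).
Then (g ∘ f)(1) = 1, and 5 ∈ Z has no preimage under g ∘ f, so g ∘ f is not surjective.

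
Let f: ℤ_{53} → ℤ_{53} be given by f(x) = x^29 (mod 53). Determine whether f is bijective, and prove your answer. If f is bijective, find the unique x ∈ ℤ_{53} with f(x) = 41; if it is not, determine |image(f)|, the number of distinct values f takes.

39

Since 53 is prime, the nonzero elements of ℤ_{53} form a cyclic group of order 52.
As gcd(29, 52) = 1, raising to the 29th power is a bijection on this group: if a^29 ≡ b^29 then (ab^{−1})^29 = 1, and the only element of order dividing gcd(29, 52) = 1 is 1, so a = b.
With f(0) = 0 this makes f injective on all of ℤ_{53}, hence bijective (finite equal-size domain and codomain). In particular f is bijective.
Since f is bijective, we find the preimage of 41. The inverse of x ↦ x^29 on (ℤ_{53})^× is x ↦ x^9, because 29·9 = 261 = 5·52 + 1 ≡ 1 (mod 52) and x^{52} = 1 for x ≠ 0 (Fermat). So f⁻¹(41) = 41^9 mod 53.
Repeated squaring mod 53: 41^1 ≡ 41, 41^2 ≡ 41² = 1681 ≡ 38, 41^4 ≡ 38² = 1444 ≡ 13, 41^8 ≡ 13² = 169 ≡ 10. Since 9 = 8 + 1, 41^9 ≡ 10·41: 10·41 = 410 ≡ 39. So 41^9 ≡ 39 (mod 53).
Hence f⁻¹(41) = 39.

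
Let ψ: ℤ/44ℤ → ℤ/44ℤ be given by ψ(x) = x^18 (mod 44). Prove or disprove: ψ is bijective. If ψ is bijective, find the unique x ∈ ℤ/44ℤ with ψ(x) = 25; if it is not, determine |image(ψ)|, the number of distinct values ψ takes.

ψ(10): Repeated squaring mod 44: 10^1 ≡ 10, 10^2 ≡ 10² = 100 ≡ 12, 10^4 ≡ 12² = 144 ≡ 12, 10^8 ≡ 12² = 144 ≡ 12, 10^16 ≡ 12² = 144 ≡ 12. Since 18 = 16 + 2, 10^18 ≡ 12·12: 12·12 = 144 ≡ 12. So 10^18 ≡ 12 (mod 44).
ψ(12): Repeated squaring mod 44: 12^1 ≡ 12, 12^2 ≡ 12² = 144 ≡ 12, 12^4 ≡ 12² = 144 ≡ 12, 12^8 ≡ 12² = 144 ≡ 12, 12^16 ≡ 12² = 144 ≡ 12. Since 18 = 16 + 2, 12^18 ≡ 12·12: 12·12 = 144 ≡ 12. So 12^18 ≡ 12 (mod 44).
So ψ(10) = ψ(12) = 12 while 10 ≠ 12, therefore ψ is not injective, hence not bijective.
Since ψ is not bijective, we determine |image(ψ)|. Computing x^18 mod 44 for each x (by repeated squaring, reducing mod 44 at every step), the values ψ(0), ψ(1), …, ψ(43) are: 0, 1, 36, 5, 20, 37, 4, 9, 16, 25, 12, 33, 12, 25, 16, 9, 4, 37, 20, 5, 36, 1, 0, 1, 36, 5, 20, 37, 4, 9, 16, 25, 12, 33, 12, 25, 16, 9, 4, 37, 20, 5, 36, 1.
The distinct values are {0, 1, 4, 5, 9, 12, 16, 20, 25, 33, 36, 37}; there are 12 of them.

12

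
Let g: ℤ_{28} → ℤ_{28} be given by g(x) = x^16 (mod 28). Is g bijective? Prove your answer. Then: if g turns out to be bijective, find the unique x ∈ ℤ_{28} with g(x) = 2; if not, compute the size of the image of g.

g(6): Repeated squaring mod 28: 6^1 ≡ 6, 6^2 ≡ 6² = 36 ≡ 8, 6^4 ≡ 8² = 64 ≡ 8, 6^8 ≡ 8² = 64 ≡ 8, 6^16 ≡ 8² = 64 ≡ 8. So 6^16 ≡ 8 (mod 28).
g(8): Repeated squaring mod 28: 8^1 ≡ 8, 8^2 ≡ 8² = 64 ≡ 8, 8^4 ≡ 8² = 64 ≡ 8, 8^8 ≡ 8² = 64 ≡ 8, 8^16 ≡ 8² = 64 ≡ 8. So 8^16 ≡ 8 (mod 28).
So g(6) = g(8) = 8 while 6 ≠ 8, therefore g is not injective, hence not bijective.
Since g is not bijective, we determine |image(g)|. Computing x^16 mod 28 for each x (by repeated squaring, reducing mod 28 at every step), the values g(0), g(1), …, g(27) are: 0, 1, 16, 25, 4, 9, 8, 21, 8, 9, 4, 25, 16, 1, 0, 1, 16, 25, 4, 9, 8, 21, 8, 9, 4, 25, 16, 1.
The distinct values are {0, 1, 4, 8, 9, 16, 21, 25}; there are 8 of them.

8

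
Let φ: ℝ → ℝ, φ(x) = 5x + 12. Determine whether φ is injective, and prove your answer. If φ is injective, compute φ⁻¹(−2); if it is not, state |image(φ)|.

Recall that injectivity means: for all u, v in the domain, φ(u) = φ(v) implies u = v.
Suppose φ(u) = φ(v). Then 5u + 12 = 5v + 12, thus 5u = 5v, thus u = v.
Hence φ is injective.
Since φ is injective, we compute φ⁻¹(−2) = (−2 − 12)/5 = −14/5.

-14/5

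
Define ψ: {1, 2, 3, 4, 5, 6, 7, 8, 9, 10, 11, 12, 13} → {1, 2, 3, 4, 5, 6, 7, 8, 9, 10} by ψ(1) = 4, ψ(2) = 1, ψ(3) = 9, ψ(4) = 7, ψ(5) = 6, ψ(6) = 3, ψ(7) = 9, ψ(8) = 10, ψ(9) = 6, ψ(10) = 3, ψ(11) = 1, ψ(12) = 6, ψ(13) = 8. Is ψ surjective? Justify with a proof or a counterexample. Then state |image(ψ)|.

8

No element maps to 2, so ψ is not surjective.
The image of ψ is {1, 3, 4, 6, 7, 8, 9, 10}, which has 8 elements.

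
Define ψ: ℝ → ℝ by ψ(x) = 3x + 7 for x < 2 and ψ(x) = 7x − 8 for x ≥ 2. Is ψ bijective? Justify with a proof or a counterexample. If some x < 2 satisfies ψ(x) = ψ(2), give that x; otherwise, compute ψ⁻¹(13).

Both pieces are strictly increasing (slopes 3 and 7), so each is injective on its own interval.
The left piece maps (−∞, 2) onto (−∞, 13); the right piece maps [2, ∞) onto [6, ∞).
These images overlap. In particular ψ(2) = 6 (right piece), and solving 3x + 7 = 6 on the left piece gives x = −1/3 < 2.
So ψ(−1/3) = ψ(2) with −1/3 ≠ 2, and ψ is not injective, hence not bijective. This x = −1/3 is the requested value below 2.

-1/3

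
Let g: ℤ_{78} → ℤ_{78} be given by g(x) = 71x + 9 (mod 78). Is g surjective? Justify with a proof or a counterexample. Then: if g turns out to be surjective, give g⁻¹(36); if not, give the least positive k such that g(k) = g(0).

Recall that surjectivity means every element of the codomain has a preimage under g.
Since gcd(71, 78) = 1, 71 is invertible modulo 78. Euclid's algorithm: 78 = 1·71 + 7, 71 = 10·7 + 1; back-substituting gives 1 = 11·71 − 10·78, so 71⁻¹ ≡ 11 (mod 78).
For any y ∈ ℤ_{78}, x = 11(y − 9) mod 78 satisfies g(x) = 71·11(y − 9) + 9 ≡ y (since 71·11 ≡ 1 mod 78). So every y has a preimage.
Thus g is surjective.
Since g is surjective, we compute g⁻¹(36): solve 71x + 9 ≡ 36 (mod 78), i.e. 71x ≡ 27 (mod 78).
Multiplying by 71⁻¹ = 11 gives x ≡ 11·27 = 297 = 3·78 + 63 ≡ 63 (mod 78).
Check: g(63) = 71·63 + 9 = 4482 = 57·78 + 36 ≡ 36 (mod 78).

63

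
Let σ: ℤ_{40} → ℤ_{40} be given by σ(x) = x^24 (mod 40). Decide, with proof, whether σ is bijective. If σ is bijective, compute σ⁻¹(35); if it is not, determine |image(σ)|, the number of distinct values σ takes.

σ(1) = 1^24 = 1.
σ(3): Repeated squaring mod 40: 3^1 ≡ 3, 3^2 ≡ 3² = 9, 3^4 ≡ 9² = 81 ≡ 1, 3^8 ≡ 1² = 1, 3^16 ≡ 1² = 1. Since 24 = 16 + 8, 3^24 ≡ 1·1: 1·1 = 1. So 3^24 ≡ 1 (mod 40).
So σ(1) = σ(3) = 1 while 1 ≠ 3, therefore σ is not injective, hence not bijective.
Since σ is not bijective, we determine |image(σ)|. Computing x^24 mod 40 for each x (by repeated squaring, reducing mod 40 at every step), the values σ(0), σ(1), …, σ(39) are: 0, 1, 16, 1, 16, 25, 16, 1, 16, 1, 0, 1, 16, 1, 16, 25, 16, 1, 16, 1, 0, 1, 16, 1, 16, 25, 16, 1, 16, 1, 0, 1, 16, 1, 16, 25, 16, 1, 16, 1.
The distinct values are {0, 1, 16, 25}; there are 4 of them.

4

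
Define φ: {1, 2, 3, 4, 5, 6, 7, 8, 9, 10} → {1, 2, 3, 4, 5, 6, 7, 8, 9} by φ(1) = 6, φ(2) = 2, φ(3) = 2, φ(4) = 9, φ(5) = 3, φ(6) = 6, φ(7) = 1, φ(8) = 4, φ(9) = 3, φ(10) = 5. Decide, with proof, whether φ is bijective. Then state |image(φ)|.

7

φ(2) = 2 = φ(3) with 2 ≠ 3, so φ is not injective, hence not bijective.
The image of φ is {1, 2, 3, 4, 5, 6, 9}, which has 7 elements.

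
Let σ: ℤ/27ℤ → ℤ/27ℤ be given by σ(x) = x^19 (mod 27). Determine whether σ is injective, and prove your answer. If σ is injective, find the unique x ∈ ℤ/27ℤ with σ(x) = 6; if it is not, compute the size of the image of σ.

19

σ(0) = 0^19 = 0.
σ(3): Repeated squaring mod 27: 3^1 ≡ 3, 3^2 ≡ 3² = 9, 3^4 ≡ 9² = 81 ≡ 0, 3^8 ≡ 0² = 0, 3^16 ≡ 0² = 0. Since 19 = 16 + 2 + 1, 3^19 ≡ 0·9·3: 0·9 = 0, then 0·3 = 0. So 3^19 ≡ 0 (mod 27).
So σ(0) = σ(3) = 0 while 0 ≠ 3, hence σ is not injective.
Since σ is not injective, we determine |image(σ)|. Computing x^19 mod 27 for each x (by repeated squaring, reducing mod 27 at every step), the values σ(0), σ(1), …, σ(26) are: 0, 1, 2, 0, 4, 5, 0, 7, 8, 0, 10, 11, 0, 13, 14, 0, 16, 17, 0, 19, 20, 0, 22, 23, 0, 25, 26.
The distinct values are {0, 1, 2, 4, 5, 7, 8, 10, 11, 13, 14, 16, 17, 19, 20, 22, 23, 25, 26}; there are 19 of them.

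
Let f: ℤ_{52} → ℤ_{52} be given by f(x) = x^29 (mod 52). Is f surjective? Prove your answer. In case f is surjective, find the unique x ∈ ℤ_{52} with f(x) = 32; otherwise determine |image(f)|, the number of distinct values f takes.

f(0) = 0^29 = 0.
f(26): Repeated squaring mod 52: 26^1 ≡ 26, 26^2 ≡ 26² = 676 ≡ 0, 26^4 ≡ 0² = 0, 26^8 ≡ 0² = 0, 26^16 ≡ 0² = 0. Since 29 = 16 + 8 + 4 + 1, 26^29 ≡ 0·0·0·26: 0·0 = 0, then 0·0 = 0, then 0·26 = 0. So 26^29 ≡ 0 (mod 52).
So f(0) = f(26) = 0 while 0 ≠ 26, therefore f is not injective.
A non-injective map from the 52-element set ℤ_{52} to itself takes at most 51 distinct values, so it cannot be surjective. Therefore f is not surjective.
Since f is not surjective, we determine |image(f)|. Computing x^29 mod 52 for each x (by repeated squaring, reducing mod 52 at every step), the values f(0), f(1), …, f(51) are: 0, 1, 32, 35, 36, 5, 28, 11, 8, 29, 4, 7, 12, 13, 40, 19, 48, 49, 44, 15, 24, 21, 16, 43, 20, 25, 0, 27, 32, 9, 36, 31, 28, 37, 8, 3, 4, 33, 12, 39, 40, 45, 48, 23, 44, 41, 24, 47, 16, 17, 20, 51.
The distinct values are {0, 1, 3, 4, 5, 7, 8, 9, 11, 12, 13, 15, 16, 17, 19, 20, 21, 23, 24, 25, 27, 28, 29, 31, 32, 33, 35, 36, 37, 39, 40, 41, 43, 44, 45, 47, 48, 49, 51}; there are 39 of them.

39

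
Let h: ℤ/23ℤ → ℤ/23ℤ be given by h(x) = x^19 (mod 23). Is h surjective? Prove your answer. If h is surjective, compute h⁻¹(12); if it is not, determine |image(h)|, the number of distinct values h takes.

Since 23 is prime, the nonzero elements of ℤ/23ℤ form a cyclic group of order 22.
As gcd(19, 22) = 1, raising to the 19th power is a bijection on this group: if a^19 ≡ b^19 then (ab^{−1})^19 = 1, and the only element of order dividing gcd(19, 22) = 1 is 1, so a = b.
With h(0) = 0 this makes h injective on all of ℤ/23ℤ, hence bijective (finite equal-size domain and codomain). In particular h is surjective.
Since h is surjective, we find the preimage of 12. The inverse of x ↦ x^19 on (ℤ/23ℤ)^× is x ↦ x^7, because 19·7 = 133 = 6·22 + 1 ≡ 1 (mod 22) and x^{22} = 1 for x ≠ 0 (Fermat). So h⁻¹(12) = 12^7 mod 23.
Repeated squaring mod 23: 12^1 ≡ 12, 12^2 ≡ 12² = 144 ≡ 6, 12^4 ≡ 6² = 36 ≡ 13. Since 7 = 4 + 2 + 1, 12^7 ≡ 13·6·12: 13·6 = 78 ≡ 9, then 9·12 = 108 ≡ 16. So 12^7 ≡ 16 (mod 23).
Hence h⁻¹(12) = 16.

16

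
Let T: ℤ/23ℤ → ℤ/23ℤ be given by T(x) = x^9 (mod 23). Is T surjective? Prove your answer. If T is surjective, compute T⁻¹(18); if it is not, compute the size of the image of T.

Since 23 is prime, the nonzero elements of ℤ/23ℤ form a cyclic group of order 22.
As gcd(9, 22) = 1, raising to the 9th power is a bijection on this group: if s^9 ≡ t^9 then (st^{−1})^9 = 1, and the only element of order dividing gcd(9, 22) = 1 is 1, so s = t.
With T(0) = 0 this makes T injective on all of ℤ/23ℤ, hence bijective (finite equal-size domain and codomain). In particular T is surjective.
Since T is surjective, we find the preimage of 18. The inverse of x ↦ x^9 on (ℤ/23ℤ)^× is x ↦ x^5, because 9·5 = 45 = 2·22 + 1 ≡ 1 (mod 22) and x^{22} = 1 for x ≠ 0 (Fermat). So T⁻¹(18) = 18^5 mod 23.
Repeated squaring mod 23: 18^1 ≡ 18, 18^2 ≡ 18² = 324 ≡ 2, 18^4 ≡ 2² = 4. Since 5 = 4 + 1, 18^5 ≡ 4·18: 4·18 = 72 ≡ 3. So 18^5 ≡ 3 (mod 23).
Hence T⁻¹(18) = 3.

3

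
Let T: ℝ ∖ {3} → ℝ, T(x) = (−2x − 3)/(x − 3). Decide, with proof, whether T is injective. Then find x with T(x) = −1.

-6

Suppose T(x_1) = T(x_2). Cross-multiplying: (−2x_1 − 3)(x_2 − 3) = (−2x_2 − 3)(x_1 − 3).
Expanding both sides and cancelling the symmetric terms leaves 9·(x_1 − x_2) = 0. Since 9 ≠ 0, x_1 = x_2. Hence T is injective.
Solving T(x) = −1: cross-multiplying gives −2x − 3 = −1(x − 3), which rearranges to −1x = 6, so x = −6.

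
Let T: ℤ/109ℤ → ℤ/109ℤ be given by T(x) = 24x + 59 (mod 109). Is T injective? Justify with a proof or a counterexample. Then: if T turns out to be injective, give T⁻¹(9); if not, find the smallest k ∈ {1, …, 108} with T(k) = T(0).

If T(u) = T(v), then 24u ≡ 24v (mod 109). Because gcd(24, 109) = 1, we may cancel 24 to get u ≡ v (mod 109).
Thus T is injective.
We now compute 24⁻¹ mod 109 explicitly. Euclid's algorithm: 109 = 4·24 + 13, 24 = 1·13 + 11, 13 = 1·11 + 2, 11 = 5·2 + 1; back-substituting gives 1 = 50·24 − 11·109, so 24⁻¹ ≡ 50 (mod 109).
Since T is injective, we find T⁻¹(9): we need 24x ≡ 9 − 59 ≡ 59 (mod 109). Using 24⁻¹ = 50: x ≡ 50·59 = 2950 = 27·109 + 7, so x = 7.
Check: T(7) = 24·7 + 59 = 227 = 2·109 + 9 ≡ 9 (mod 109).

7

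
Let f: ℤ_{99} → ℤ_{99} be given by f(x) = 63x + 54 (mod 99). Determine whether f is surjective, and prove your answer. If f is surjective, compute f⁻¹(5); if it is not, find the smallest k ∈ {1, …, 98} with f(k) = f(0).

11

Since gcd(63, 99) = 9, we have 63x ≡ 0 (mod 9) for all x, so f(x) ≡ 0 (mod 9).
But 1 ≢ 0 (mod 9), so 1 ∈ ℤ_{99} has no preimage. Hence f is not surjective.
Since f is not surjective, we find the least positive k with f(k) = f(0): this means 63k ≡ 0 (mod 99), i.e. 99 ∣ 63k. Since gcd(63, 99) = 9, dividing through by 9 this holds exactly when 11 ∣ 7k, and as gcd(7, 11) = 1, exactly when 11 ∣ k.
The smallest positive such k is 11.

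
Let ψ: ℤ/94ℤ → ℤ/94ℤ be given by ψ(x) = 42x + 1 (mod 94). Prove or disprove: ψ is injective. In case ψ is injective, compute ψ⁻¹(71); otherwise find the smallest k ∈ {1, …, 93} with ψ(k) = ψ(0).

47

Recall that injectivity means: for all a, b in the domain, ψ(a) = ψ(b) implies a = b.
We have gcd(42, 94) = 2 > 1. Taking a = 0 and b = 47: ψ(0) = 1 and ψ(47) = 42·47 + 1 = 1975 ≡ 1 (mod 94).
So ψ(0) = ψ(47) while 0 ≠ 47, so ψ is not injective.
Since ψ is not injective, we find the least positive k with ψ(k) = ψ(0): this means 42k ≡ 0 (mod 94), i.e. 94 ∣ 42k. Since gcd(42, 94) = 2, dividing through by 2 this holds exactly when 47 ∣ 21k, and as gcd(21, 47) = 1, exactly when 47 ∣ k.
The smallest positive such k is 47.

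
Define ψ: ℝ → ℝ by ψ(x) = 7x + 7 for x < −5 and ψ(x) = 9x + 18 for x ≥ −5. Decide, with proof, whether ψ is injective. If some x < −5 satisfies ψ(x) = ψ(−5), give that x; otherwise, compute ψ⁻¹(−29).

Both pieces are strictly increasing (slopes 7 and 9), so each is injective on its own interval.
The left piece maps (−∞, −5) onto (−∞, −28); the right piece maps [−5, ∞) onto [−27, ∞).
These images are disjoint, so no value is attained by both pieces. Hence ψ is injective.
Because the two images are disjoint, no x < −5 has ψ(x) = ψ(−5), so we compute ψ⁻¹(−29): −29 lies in (−∞, −28), so solve 7x + 7 = −29: x = (−29 − 7)/7 = −36/7.

-36/7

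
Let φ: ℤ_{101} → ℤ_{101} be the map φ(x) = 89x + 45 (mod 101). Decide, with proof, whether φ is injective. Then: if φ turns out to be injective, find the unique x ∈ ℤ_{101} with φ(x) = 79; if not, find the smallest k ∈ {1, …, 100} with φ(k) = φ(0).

Suppose φ(u) = φ(v) in ℤ_{101}. Then 89u + 45 ≡ 89v + 45 (mod 101), thus 89(u − v) ≡ 0 (mod 101).
Since gcd(89, 101) = 1, 89 is invertible modulo 101, therefore u − v ≡ 0 (mod 101), i.e. u = v.
Hence φ is injective.
We now compute 89⁻¹ mod 101 explicitly. Euclid's algorithm: 101 = 1·89 + 12, 89 = 7·12 + 5, 12 = 2·5 + 2, 5 = 2·2 + 1; back-substituting gives 1 = 42·89 − 37·101, so 89⁻¹ ≡ 42 (mod 101).
Since φ is injective, we compute φ⁻¹(79): solve 89x + 45 ≡ 79 (mod 101), i.e. 89x ≡ 34 (mod 101).
Multiplying by 89⁻¹ = 42 gives x ≡ 42·34 = 1428 = 14·101 + 14 ≡ 14 (mod 101).
Check: φ(14) = 89·14 + 45 = 1291 = 12·101 + 79 ≡ 79 (mod 101).

14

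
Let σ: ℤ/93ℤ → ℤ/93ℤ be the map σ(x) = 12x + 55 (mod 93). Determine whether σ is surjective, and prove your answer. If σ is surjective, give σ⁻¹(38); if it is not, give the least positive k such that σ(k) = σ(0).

Recall: surjectivity means every element of the codomain has a preimage under σ.
Since gcd(12, 93) = 3, we have 12x ≡ 0 (mod 3) for all x, so σ(x) ≡ 1 (mod 3).
But 0 ≢ 1 (mod 3), so 0 ∈ ℤ/93ℤ has no preimage. Therefore σ is not surjective.
Since σ is not surjective, we find the least positive k with σ(k) = σ(0): this means 12k ≡ 0 (mod 93), i.e. 93 ∣ 12k. Since gcd(12, 93) = 3, dividing through by 3 this holds exactly when 31 ∣ 4k, and as gcd(4, 31) = 1, exactly when 31 ∣ k.
The smallest positive such k is 31.

31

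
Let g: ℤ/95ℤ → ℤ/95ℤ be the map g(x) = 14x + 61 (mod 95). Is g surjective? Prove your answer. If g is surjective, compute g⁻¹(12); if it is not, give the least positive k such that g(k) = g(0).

44

Since gcd(14, 95) = 1, 14 is invertible modulo 95. Euclid's algorithm: 95 = 6·14 + 11, 14 = 1·11 + 3, 11 = 3·3 + 2, 3 = 1·2 + 1; back-substituting gives 1 = 34·14 − 5·95, so 14⁻¹ ≡ 34 (mod 95).
For any y ∈ ℤ/95ℤ, x = 34(y − 61) mod 95 satisfies g(x) = 14·34(y − 61) + 61 ≡ y (since 14·34 ≡ 1 mod 95). So every y has a preimage.
So g is surjective.
Since g is surjective, we compute g⁻¹(12): solve 14x + 61 ≡ 12 (mod 95), i.e. 14x ≡ 46 (mod 95).
Multiplying by 14⁻¹ = 34 gives x ≡ 34·46 = 1564 = 16·95 + 44 ≡ 44 (mod 95).
Check: g(44) = 14·44 + 61 = 677 = 7·95 + 12 ≡ 12 (mod 95).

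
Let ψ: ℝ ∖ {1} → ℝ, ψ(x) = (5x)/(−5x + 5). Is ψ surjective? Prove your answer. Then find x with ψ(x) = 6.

If ψ(x) = −1, cross-multiplying gives −5(5x) = 5(−5x + 5), which simplifies to 0 = 25 — false.  So −1 has no preimage and ψ is not surjective.
Solving ψ(x) = 6: cross-multiplying gives 5x = 6(−5x + 5), which rearranges to 35x = 30, so x = 6/7.

6/7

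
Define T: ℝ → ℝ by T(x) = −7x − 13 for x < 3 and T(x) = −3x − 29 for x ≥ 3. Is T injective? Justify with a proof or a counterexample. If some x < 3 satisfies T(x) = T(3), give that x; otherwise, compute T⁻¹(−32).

Both pieces are strictly decreasing (slopes −7 and −3), so each is injective on its own interval.
The left piece maps (−∞, 3) onto (−34, ∞); the right piece maps [3, ∞) onto (−∞, −38].
These images are disjoint, so no value is attained by both pieces. Hence T is injective.
Because the two images are disjoint, no x < 3 has T(x) = T(3), so we compute T⁻¹(−32): −32 lies in (−34, ∞), so solve −7x − 13 = −32: x = (−32 + 13)/(−7) = 19/7.

19/7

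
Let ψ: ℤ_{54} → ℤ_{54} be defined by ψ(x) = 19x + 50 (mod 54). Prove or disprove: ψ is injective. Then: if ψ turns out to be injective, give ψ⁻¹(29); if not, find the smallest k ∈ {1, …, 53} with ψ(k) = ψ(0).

Suppose ψ(s) = ψ(t) in ℤ_{54}. Then 19s + 50 ≡ 19t + 50 (mod 54), therefore 19(s − t) ≡ 0 (mod 54).
Since gcd(19, 54) = 1, 19 is invertible modulo 54, hence s − t ≡ 0 (mod 54), i.e. s = t.
Hence ψ is injective.
We now compute 19⁻¹ mod 54 explicitly. Euclid's algorithm: 54 = 2·19 + 16, 19 = 1·16 + 3, 16 = 5·3 + 1; back-substituting gives 1 = 37·19 − 13·54, so 19⁻¹ ≡ 37 (mod 54).
Since ψ is injective, we find ψ⁻¹(29): we need 19x ≡ 29 − 50 ≡ 33 (mod 54). Using 19⁻¹ = 37: x ≡ 37·33 = 1221 = 22·54 + 33, so x = 33.
Check: ψ(33) = 19·33 + 50 = 677 = 12·54 + 29 ≡ 29 (mod 54).

33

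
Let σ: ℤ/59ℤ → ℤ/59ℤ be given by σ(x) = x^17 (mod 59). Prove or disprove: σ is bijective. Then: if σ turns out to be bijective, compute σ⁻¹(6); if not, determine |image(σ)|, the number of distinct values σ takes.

8

Since 59 is prime, the nonzero elements of ℤ/59ℤ form a cyclic group of order 58.
As gcd(17, 58) = 1, raising to the 17th power is a bijection on this group: if a^17 ≡ b^17 then (ab^{−1})^17 = 1, and the only element of order dividing gcd(17, 58) = 1 is 1, so a = b.
With σ(0) = 0 this makes σ injective on all of ℤ/59ℤ, hence bijective (finite equal-size domain and codomain). In particular σ is bijective.
Since σ is bijective, we find the preimage of 6. The inverse of x ↦ x^17 on (ℤ/59ℤ)^× is x ↦ x^41, because 17·41 = 697 = 12·58 + 1 ≡ 1 (mod 58) and x^{58} = 1 for x ≠ 0 (Fermat). So σ⁻¹(6) = 6^41 mod 59.
Repeated squaring mod 59: 6^1 ≡ 6, 6^2 ≡ 6² = 36, 6^4 ≡ 36² = 1296 ≡ 57, 6^8 ≡ 57² = 3249 ≡ 4, 6^16 ≡ 4² = 16, 6^32 ≡ 16² = 256 ≡ 20. Since 41 = 32 + 8 + 1, 6^41 ≡ 20·4·6: 20·4 = 80 ≡ 21, then 21·6 = 126 ≡ 8. So 6^41 ≡ 8 (mod 59).
Hence σ⁻¹(6) = 8.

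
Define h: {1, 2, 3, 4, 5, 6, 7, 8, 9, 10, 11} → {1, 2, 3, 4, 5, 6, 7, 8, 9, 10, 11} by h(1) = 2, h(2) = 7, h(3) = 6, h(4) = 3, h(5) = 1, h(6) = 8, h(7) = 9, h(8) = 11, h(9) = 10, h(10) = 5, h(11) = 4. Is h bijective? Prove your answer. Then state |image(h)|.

11

The values 2, 7, 6, 3, 1, 8, 9, 11, 10, 5, 4 are a permutation of {1, 2, 3, 4, 5, 6, 7, 8, 9, 10, 11}: each element appears exactly once.
So h is injective and surjective, hence bijective.
The image of h is {1, 2, 3, 4, 5, 6, 7, 8, 9, 10, 11}, which has 11 elements.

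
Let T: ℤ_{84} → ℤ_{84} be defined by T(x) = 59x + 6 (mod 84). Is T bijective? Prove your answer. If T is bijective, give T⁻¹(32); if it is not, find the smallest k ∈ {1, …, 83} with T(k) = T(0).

If T(s) = T(t), then 59s ≡ 59t (mod 84). Because gcd(59, 84) = 1, we may cancel 59 to get s ≡ t (mod 84).
We now compute 59⁻¹ mod 84 explicitly. Euclid's algorithm: 84 = 1·59 + 25, 59 = 2·25 + 9, 25 = 2·9 + 7, 9 = 1·7 + 2, 7 = 3·2 + 1; back-substituting gives 1 = 47·59 − 33·84, so 59⁻¹ ≡ 47 (mod 84).
Then y ↦ 47(y − 6) is a two-sided inverse to T, so every y ∈ ℤ_{84} has a preimage.
Hence T is bijective.
Since T is bijective, we find T⁻¹(32): we need 59x ≡ 32 − 6 ≡ 26 (mod 84). Using 59⁻¹ = 47: x ≡ 47·26 = 1222 = 14·84 + 46, so x = 46.
Check: T(46) = 59·46 + 6 = 2720 = 32·84 + 32 ≡ 32 (mod 84).

46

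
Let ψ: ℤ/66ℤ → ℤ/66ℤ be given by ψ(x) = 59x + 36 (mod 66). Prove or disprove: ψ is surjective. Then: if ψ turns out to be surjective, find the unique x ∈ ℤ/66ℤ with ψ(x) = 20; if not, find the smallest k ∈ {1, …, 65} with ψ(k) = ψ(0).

Since gcd(59, 66) = 1, 59 is invertible modulo 66. Euclid's algorithm: 66 = 1·59 + 7, 59 = 8·7 + 3, 7 = 2·3 + 1; back-substituting gives 1 = 47·59 − 42·66, so 59⁻¹ ≡ 47 (mod 66).
Then y ↦ 47(y − 36) is a two-sided inverse to ψ, so every y ∈ ℤ/66ℤ has a preimage.
Thus ψ is surjective.
Since ψ is surjective, we compute ψ⁻¹(20): solve 59x + 36 ≡ 20 (mod 66), i.e. 59x ≡ 50 (mod 66).
Multiplying by 59⁻¹ = 47 gives x ≡ 47·50 = 2350 = 35·66 + 40 ≡ 40 (mod 66).
Check: ψ(40) = 59·40 + 36 = 2396 = 36·66 + 20 ≡ 20 (mod 66).

40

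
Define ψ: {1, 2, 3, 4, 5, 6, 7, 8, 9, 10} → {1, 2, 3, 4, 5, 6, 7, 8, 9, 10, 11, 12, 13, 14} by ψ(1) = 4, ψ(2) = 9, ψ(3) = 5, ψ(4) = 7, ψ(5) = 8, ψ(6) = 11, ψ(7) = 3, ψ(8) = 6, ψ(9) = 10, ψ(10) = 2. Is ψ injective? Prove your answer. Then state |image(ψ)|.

The values ψ(1), …, ψ(10) are 4, 9, 5, 7, 8, 11, 3, 6, 10, 2 — all distinct.
So ψ(a) = ψ(b) only when a = b, and ψ is injective.
The image of ψ is {2, 3, 4, 5, 6, 7, 8, 9, 10, 11}, which has 10 elements.

10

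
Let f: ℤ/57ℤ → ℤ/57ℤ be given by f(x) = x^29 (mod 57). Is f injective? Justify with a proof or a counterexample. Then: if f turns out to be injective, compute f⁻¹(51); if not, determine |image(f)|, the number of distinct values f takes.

Computing x^29 mod 57 for each x (by repeated squaring, reducing mod 57 at every step), the values f(0), f(1), …, f(56) are: 0, 1, 53, 48, 16, 44, 36, 49, 50, 24, 52, 26, 27, 40, 32, 3, 28, 23, 18, 19, 20, 15, 10, 35, 6, 55, 11, 12, 43, 14, 45, 46, 2, 51, 22, 47, 42, 37, 38, 39, 34, 29, 54, 25, 17, 30, 31, 5, 33, 7, 8, 21, 13, 41, 9, 4, 56.
Every element of ℤ/57ℤ appears exactly once in this list, so f is a bijection, and in particular injective.
Since f is injective, we read off the preimage of 51 from the same table: f(33) = 51, so f⁻¹(51) = 33.

33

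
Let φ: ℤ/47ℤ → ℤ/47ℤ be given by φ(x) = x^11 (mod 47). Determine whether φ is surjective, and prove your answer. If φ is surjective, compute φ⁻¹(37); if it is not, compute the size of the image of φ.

Since 47 is prime, the nonzero elements of ℤ/47ℤ form a cyclic group of order 46.
As gcd(11, 46) = 1, raising to the 11th power is a bijection on this group: if s^11 ≡ t^11 then (st^{−1})^11 = 1, and the only element of order dividing gcd(11, 46) = 1 is 1, so s = t.
With φ(0) = 0 this makes φ injective on all of ℤ/47ℤ, hence bijective (finite equal-size domain and codomain). In particular φ is surjective.
Since φ is surjective, we find the preimage of 37. The inverse of x ↦ x^11 on (ℤ/47ℤ)^× is x ↦ x^21, because 11·21 = 231 = 5·46 + 1 ≡ 1 (mod 46) and x^{46} = 1 for x ≠ 0 (Fermat). So φ⁻¹(37) = 37^21 mod 47.
Repeated squaring mod 47: 37^1 ≡ 37, 37^2 ≡ 37² = 1369 ≡ 6, 37^4 ≡ 6² = 36, 37^8 ≡ 36² = 1296 ≡ 27, 37^16 ≡ 27² = 729 ≡ 24. Since 21 = 16 + 4 + 1, 37^21 ≡ 24·36·37: 24·36 = 864 ≡ 18, then 18·37 = 666 ≡ 8. So 37^21 ≡ 8 (mod 47).
Hence φ⁻¹(37) = 8.

8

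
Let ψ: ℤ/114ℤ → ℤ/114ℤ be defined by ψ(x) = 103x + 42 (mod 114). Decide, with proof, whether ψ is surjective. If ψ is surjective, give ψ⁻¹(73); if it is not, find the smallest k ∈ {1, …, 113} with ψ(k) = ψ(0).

Recall: surjectivity means every element of the codomain has a preimage under ψ.
Since gcd(103, 114) = 1, 103 is invertible modulo 114. Euclid's algorithm: 114 = 1·103 + 11, 103 = 9·11 + 4, 11 = 2·4 + 3, 4 = 1·3 + 1; back-substituting gives 1 = 31·103 − 28·114, so 103⁻¹ ≡ 31 (mod 114).
For any y ∈ ℤ/114ℤ, x = 31(y − 42) mod 114 satisfies ψ(x) = 103·31(y − 42) + 42 ≡ y (since 103·31 ≡ 1 mod 114). So every y has a preimage.
So ψ is surjective.
Since ψ is surjective, we find ψ⁻¹(73): we need 103x ≡ 73 − 42 ≡ 31 (mod 114). Using 103⁻¹ = 31: x ≡ 31·31 = 961 = 8·114 + 49, so x = 49.
Check: ψ(49) = 103·49 + 42 = 5089 = 44·114 + 73 ≡ 73 (mod 114).

49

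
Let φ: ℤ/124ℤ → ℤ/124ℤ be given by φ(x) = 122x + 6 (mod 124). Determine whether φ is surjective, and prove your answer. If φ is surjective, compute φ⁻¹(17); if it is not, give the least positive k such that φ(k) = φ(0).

62

Since gcd(122, 124) = 2, we have 122x ≡ 0 (mod 2) for all x, so φ(x) ≡ 0 (mod 2).
But 1 ≢ 0 (mod 2), so 1 ∈ ℤ/124ℤ has no preimage. So φ is not surjective.
Since φ is not surjective, we find the least positive k with φ(k) = φ(0): this means 122k ≡ 0 (mod 124), i.e. 124 ∣ 122k. Since gcd(122, 124) = 2, dividing through by 2 this holds exactly when 62 ∣ 61k, and as gcd(61, 62) = 1, exactly when 62 ∣ k.
The smallest positive such k is 62.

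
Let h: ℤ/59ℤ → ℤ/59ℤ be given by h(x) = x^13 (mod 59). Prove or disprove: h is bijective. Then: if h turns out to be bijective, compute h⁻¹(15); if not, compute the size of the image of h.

Since 59 is prime, the nonzero elements of ℤ/59ℤ form a cyclic group of order 58.
As gcd(13, 58) = 1, raising to the 13th power is a bijection on this group: if s^13 ≡ t^13 then (st^{−1})^13 = 1, and the only element of order dividing gcd(13, 58) = 1 is 1, so s = t.
With h(0) = 0 this makes h injective on all of ℤ/59ℤ, hence bijective (finite equal-size domain and codomain). In particular h is bijective.
Since h is bijective, we find the preimage of 15. The inverse of x ↦ x^13 on (ℤ/59ℤ)^× is x ↦ x^9, because 13·9 = 117 = 2·58 + 1 ≡ 1 (mod 58) and x^{58} = 1 for x ≠ 0 (Fermat). So h⁻¹(15) = 15^9 mod 59.
Repeated squaring mod 59: 15^1 ≡ 15, 15^2 ≡ 15² = 225 ≡ 48, 15^4 ≡ 48² = 2304 ≡ 3, 15^8 ≡ 3² = 9. Since 9 = 8 + 1, 15^9 ≡ 9·15: 9·15 = 135 ≡ 17. So 15^9 ≡ 17 (mod 59).
Hence h⁻¹(15) = 17.

17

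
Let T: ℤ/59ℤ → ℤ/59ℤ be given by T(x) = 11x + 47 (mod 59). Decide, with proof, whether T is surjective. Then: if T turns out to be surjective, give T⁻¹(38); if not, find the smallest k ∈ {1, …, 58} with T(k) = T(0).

26

Since gcd(11, 59) = 1, 11 is invertible modulo 59. Euclid's algorithm: 59 = 5·11 + 4, 11 = 2·4 + 3, 4 = 1·3 + 1; back-substituting gives 1 = 43·11 − 8·59, so 11⁻¹ ≡ 43 (mod 59).
For any y ∈ ℤ/59ℤ, x = 43(y − 47) mod 59 satisfies T(x) = 11·43(y − 47) + 47 ≡ y (since 11·43 ≡ 1 mod 59). So every y has a preimage.
Thus T is surjective.
Since T is surjective, we compute T⁻¹(38): solve 11x + 47 ≡ 38 (mod 59), i.e. 11x ≡ 50 (mod 59).
Multiplying by 11⁻¹ = 43 gives x ≡ 43·50 = 2150 = 36·59 + 26 ≡ 26 (mod 59).
Check: T(26) = 11·26 + 47 = 333 = 5·59 + 38 ≡ 38 (mod 59).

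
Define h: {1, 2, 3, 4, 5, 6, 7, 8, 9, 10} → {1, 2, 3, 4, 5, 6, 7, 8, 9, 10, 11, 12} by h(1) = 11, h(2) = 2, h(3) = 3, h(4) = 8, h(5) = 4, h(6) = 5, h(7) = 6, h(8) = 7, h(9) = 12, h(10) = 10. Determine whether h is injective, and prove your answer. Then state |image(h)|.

The values h(1), …, h(10) are 11, 2, 3, 8, 4, 5, 6, 7, 12, 10 — all distinct.
So h(u) = h(v) only when u = v, and h is injective.
The image of h is {2, 3, 4, 5, 6, 7, 8, 10, 11, 12}, which has 10 elements.

10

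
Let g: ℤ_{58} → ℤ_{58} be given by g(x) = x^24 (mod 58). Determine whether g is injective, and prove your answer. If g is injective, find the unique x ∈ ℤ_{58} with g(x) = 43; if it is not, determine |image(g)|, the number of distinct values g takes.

16

g(3): Repeated squaring mod 58: 3^1 ≡ 3, 3^2 ≡ 3² = 9, 3^4 ≡ 9² = 81 ≡ 23, 3^8 ≡ 23² = 529 ≡ 7, 3^16 ≡ 7² = 49. Since 24 = 16 + 8, 3^24 ≡ 49·7: 49·7 = 343 ≡ 53. So 3^24 ≡ 53 (mod 58).
g(7): Repeated squaring mod 58: 7^1 ≡ 7, 7^2 ≡ 7² = 49, 7^4 ≡ 49² = 2401 ≡ 23, 7^8 ≡ 23² = 529 ≡ 7, 7^16 ≡ 7² = 49. Since 24 = 16 + 8, 7^24 ≡ 49·7: 49·7 = 343 ≡ 53. So 7^24 ≡ 53 (mod 58).
So g(3) = g(7) = 53 while 3 ≠ 7, hence g is not injective.
Since g is not injective, we determine |image(g)|. Computing x^24 mod 58 for each x (by repeated squaring, reducing mod 58 at every step), the values g(0), g(1), …, g(57) are: 0, 1, 20, 53, 52, 49, 16, 53, 54, 25, 52, 7, 30, 7, 16, 45, 36, 1, 36, 23, 54, 25, 24, 45, 20, 23, 24, 49, 30, 29, 30, 49, 24, 23, 20, 45, 24, 25, 54, 23, 36, 1, 36, 45, 16, 7, 30, 7, 52, 25, 54, 53, 16, 49, 52, 53, 20, 1.
The distinct values are {0, 1, 7, 16, 20, 23, 24, 25, 29, 30, 36, 45, 49, 52, 53, 54}; there are 16 of them.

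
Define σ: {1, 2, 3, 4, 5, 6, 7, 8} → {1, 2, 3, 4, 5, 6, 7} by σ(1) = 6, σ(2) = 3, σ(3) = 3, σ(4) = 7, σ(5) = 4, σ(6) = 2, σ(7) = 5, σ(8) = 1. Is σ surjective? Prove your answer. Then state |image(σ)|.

Every element of the codomain has a preimage: 1 = σ(8), 2 = σ(6), 3 = σ(2), 4 = σ(5), 5 = σ(7), 6 = σ(1), 7 = σ(4).
Thus σ is surjective.
The image of σ is {1, 2, 3, 4, 5, 6, 7}, which has 7 elements.

7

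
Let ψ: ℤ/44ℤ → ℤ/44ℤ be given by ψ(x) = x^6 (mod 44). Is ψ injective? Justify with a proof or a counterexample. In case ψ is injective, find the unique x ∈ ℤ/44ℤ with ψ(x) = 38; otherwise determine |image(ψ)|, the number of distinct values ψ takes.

12

ψ(10): Repeated squaring mod 44: 10^1 ≡ 10, 10^2 ≡ 10² = 100 ≡ 12, 10^4 ≡ 12² = 144 ≡ 12. Since 6 = 4 + 2, 10^6 ≡ 12·12: 12·12 = 144 ≡ 12. So 10^6 ≡ 12 (mod 44).
ψ(12): Repeated squaring mod 44: 12^1 ≡ 12, 12^2 ≡ 12² = 144 ≡ 12, 12^4 ≡ 12² = 144 ≡ 12. Since 6 = 4 + 2, 12^6 ≡ 12·12: 12·12 = 144 ≡ 12. So 12^6 ≡ 12 (mod 44).
So ψ(10) = ψ(12) = 12 while 10 ≠ 12, so ψ is not injective.
Since ψ is not injective, we determine |image(ψ)|. Computing x^6 mod 44 for each x (by repeated squaring, reducing mod 44 at every step), the values ψ(0), ψ(1), …, ψ(43) are: 0, 1, 20, 25, 4, 5, 16, 37, 36, 9, 12, 33, 12, 9, 36, 37, 16, 5, 4, 25, 20, 1, 0, 1, 20, 25, 4, 5, 16, 37, 36, 9, 12, 33, 12, 9, 36, 37, 16, 5, 4, 25, 20, 1.
The distinct values are {0, 1, 4, 5, 9, 12, 16, 20, 25, 33, 36, 37}; there are 12 of them.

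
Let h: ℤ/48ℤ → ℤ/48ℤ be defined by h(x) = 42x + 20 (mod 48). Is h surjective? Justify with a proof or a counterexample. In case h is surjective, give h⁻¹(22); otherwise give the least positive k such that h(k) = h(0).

By definition, surjectivity means every element of the codomain has a preimage under h.
Since gcd(42, 48) = 6, we have 42x ≡ 0 (mod 6) for all x, so h(x) ≡ 2 (mod 6).
But 0 ≢ 2 (mod 6), so 0 ∈ ℤ/48ℤ has no preimage. Thus h is not surjective.
Since h is not surjective, we find the least positive k with h(k) = h(0): this means 42k ≡ 0 (mod 48), i.e. 48 ∣ 42k. Since gcd(42, 48) = 6, dividing through by 6 this holds exactly when 8 ∣ 7k, and as gcd(7, 8) = 1, exactly when 8 ∣ k.
The smallest positive such k is 8.

8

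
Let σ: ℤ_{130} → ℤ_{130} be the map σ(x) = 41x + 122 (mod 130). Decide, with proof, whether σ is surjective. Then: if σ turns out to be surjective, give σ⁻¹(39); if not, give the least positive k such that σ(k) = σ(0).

17

Since gcd(41, 130) = 1, 41 is invertible modulo 130. Euclid's algorithm: 130 = 3·41 + 7, 41 = 5·7 + 6, 7 = 1·6 + 1; back-substituting gives 1 = 111·41 − 35·130, so 41⁻¹ ≡ 111 (mod 130).
For any y ∈ ℤ_{130}, x = 111(y − 122) mod 130 satisfies σ(x) = 41·111(y − 122) + 122 ≡ y (since 41·111 ≡ 1 mod 130). So every y has a preimage.
Thus σ is surjective.
Since σ is surjective, we compute σ⁻¹(39): solve 41x + 122 ≡ 39 (mod 130), i.e. 41x ≡ 47 (mod 130).
Multiplying by 41⁻¹ = 111 gives x ≡ 111·47 = 5217 = 40·130 + 17 ≡ 17 (mod 130).
Check: σ(17) = 41·17 + 122 = 819 = 6·130 + 39 ≡ 39 (mod 130).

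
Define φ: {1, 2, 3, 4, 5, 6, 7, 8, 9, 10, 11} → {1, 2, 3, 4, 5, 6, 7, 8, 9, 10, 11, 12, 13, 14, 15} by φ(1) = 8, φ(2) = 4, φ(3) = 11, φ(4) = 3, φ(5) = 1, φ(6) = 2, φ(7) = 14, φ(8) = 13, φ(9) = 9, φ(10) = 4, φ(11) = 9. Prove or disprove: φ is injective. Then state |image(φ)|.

9

φ(2) = 4 = φ(10) with 2 ≠ 10, so φ is not injective.
The image of φ is {1, 2, 3, 4, 8, 9, 11, 13, 14}, which has 9 elements.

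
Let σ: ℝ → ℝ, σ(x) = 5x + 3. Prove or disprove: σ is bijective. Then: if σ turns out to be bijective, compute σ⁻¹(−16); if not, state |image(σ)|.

Recall: injectivity means: for all u, v in the domain, σ(u) = σ(v) implies u = v.
Suppose σ(u) = σ(v). Then 5u + 3 = 5v + 3, thus 5u = 5v, so u = v.
For any y ∈ ℝ, x = (y − 3)/5 satisfies σ(x) = y.
Therefore σ is bijective.
Since σ is bijective, we compute σ⁻¹(−16) = (−16 − 3)/5 = −19/5.

-19/5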